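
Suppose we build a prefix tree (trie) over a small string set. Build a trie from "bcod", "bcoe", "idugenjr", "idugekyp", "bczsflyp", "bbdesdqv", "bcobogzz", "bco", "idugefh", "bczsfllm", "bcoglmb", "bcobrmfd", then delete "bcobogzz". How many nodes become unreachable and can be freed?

A node on "bcobogzz"'s path can go only if nothing else ends at it or branches off below it.
The suffix "ogzz" (4 nodes) is used only by "bcobogzz"; the node for "bcob" still has the child "r", so pruning stops there.
Nodes removed: 4

4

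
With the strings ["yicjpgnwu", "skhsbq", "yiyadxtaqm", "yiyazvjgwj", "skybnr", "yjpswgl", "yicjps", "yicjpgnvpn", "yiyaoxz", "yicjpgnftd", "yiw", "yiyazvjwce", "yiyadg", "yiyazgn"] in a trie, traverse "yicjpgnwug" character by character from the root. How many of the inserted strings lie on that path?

Check each prefix of "yicjpgnwug" against the stored set — each match is an end-marker on the path.
Prefixes of the query that are stored words: "yicjpgnwu"
Count: 1

1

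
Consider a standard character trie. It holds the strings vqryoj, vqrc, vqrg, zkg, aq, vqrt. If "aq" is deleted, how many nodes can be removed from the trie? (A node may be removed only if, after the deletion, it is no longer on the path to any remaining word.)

After clearing the end-marker at "aq", prune upward until reaching a node still needed by another word.
No other word shares any prefix with "aq", so all 2 of its nodes go.
Nodes removed: 2

2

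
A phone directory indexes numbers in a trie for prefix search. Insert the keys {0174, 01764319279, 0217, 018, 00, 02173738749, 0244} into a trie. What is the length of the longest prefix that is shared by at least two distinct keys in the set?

4

Look for the deepest trie node that still has at least two words in its subtree.
"0217" and "02173738749" agree on "0217" (4 characters) before diverging; nothing deeper is shared.
Longest shared-prefix length: 4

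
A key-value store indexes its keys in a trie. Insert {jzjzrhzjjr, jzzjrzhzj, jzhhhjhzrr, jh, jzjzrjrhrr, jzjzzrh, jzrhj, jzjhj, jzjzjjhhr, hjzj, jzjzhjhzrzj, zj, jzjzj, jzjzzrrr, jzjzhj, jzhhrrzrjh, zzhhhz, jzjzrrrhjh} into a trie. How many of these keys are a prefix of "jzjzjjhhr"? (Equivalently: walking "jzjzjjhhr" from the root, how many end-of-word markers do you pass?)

2

Walk "jzjzjjhhr" from the root; an end-of-word marker is hit whenever a stored word is a prefix of "jzjzjjhhr".
Prefixes of the query that are stored words: "jzjzj", "jzjzjjhhr"
Count: 2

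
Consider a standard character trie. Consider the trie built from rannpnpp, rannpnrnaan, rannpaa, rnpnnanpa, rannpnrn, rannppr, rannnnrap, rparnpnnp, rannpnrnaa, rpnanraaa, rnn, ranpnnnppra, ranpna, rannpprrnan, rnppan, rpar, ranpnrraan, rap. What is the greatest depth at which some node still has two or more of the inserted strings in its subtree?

10

Equivalently: take the maximum, over all pairs, of their longest common prefix length.
e.g. "rannpnrnaa" and "rannpnrnaan" share the prefix "rannpnrnaa" of length 10; no pair shares a longer one.
Longest shared-prefix length: 10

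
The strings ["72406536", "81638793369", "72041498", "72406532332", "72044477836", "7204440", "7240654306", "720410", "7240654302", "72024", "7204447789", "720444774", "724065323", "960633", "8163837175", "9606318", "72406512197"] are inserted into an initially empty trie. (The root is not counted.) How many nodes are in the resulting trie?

Insert word by word; a character creates a node only if that edge doesn't already exist:
  "72406536" → 8 new (7, 2, 4, 0, 6, 5, 3, 6)
  "81638793369" → 11 new (8, 1, 6, 3, 8, 7, 9, 3, 3, 6, 9)
  "72041498" → prefix "72" already present; 6 new (0, 4, 1, 4, 9, 8)
  "72406532332" → prefix "7240653" already present; 4 new (2, 3, 3, 2)
  "72044477836" → prefix "7204" already present; 7 new (4, 4, 7, 7, 8, 3, 6)
  "7204440" → prefix "720444" already present; 1 new (0)
  "7240654306" → prefix "724065" already present; 4 new (4, 3, 0, 6)
  "720410" → prefix "72041" already present; 1 new (0)
  "7240654302" → prefix "724065430" already present; 1 new (2)
  "72024" → prefix "720" already present; 2 new (2, 4)
  "7204447789" → prefix "720444778" already present; 1 new (9)
  "720444774" → prefix "72044477" already present; 1 new (4)
  "724065323" → prefix "724065323" already present; 0 new (none)
  "960633" → 6 new (9, 6, 0, 6, 3, 3)
  "8163837175" → prefix "81638" already present; 5 new (3, 7, 1, 7, 5)
  "9606318" → prefix "96063" already present; 2 new (1, 8)
  "72406512197" → prefix "724065" already present; 5 new (1, 2, 1, 9, 7)
Total nodes = 8 + 11 + 6 + 4 + 7 + 1 + 4 + 1 + 1 + 2 + 1 + 1 + 0 + 6 + 5 + 2 + 5 = 65

65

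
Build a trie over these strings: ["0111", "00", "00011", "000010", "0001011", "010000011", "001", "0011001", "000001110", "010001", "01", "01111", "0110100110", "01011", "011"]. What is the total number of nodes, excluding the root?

42

Trace insertions, counting only characters that open a new branch:
  "0111" → 4 new (0, 1, 1, 1)
  "00" → prefix "0" already present; 1 new (0)
  "00011" → prefix "00" already present; 3 new (0, 1, 1)
  "000010" → prefix "000" already present; 3 new (0, 1, 0)
  "0001011" → prefix "0001" already present; 3 new (0, 1, 1)
  "010000011" → prefix "01" already present; 7 new (0, 0, 0, 0, 0, 1, 1)
  "001" → prefix "00" already present; 1 new (1)
  "0011001" → prefix "001" already present; 4 new (1, 0, 0, 1)
  "000001110" → prefix "0000" already present; 5 new (0, 1, 1, 1, 0)
  "010001" → prefix "01000" already present; 1 new (1)
  "01" → prefix "01" already present; 0 new (none)
  "01111" → prefix "0111" already present; 1 new (1)
  "0110100110" → prefix "011" already present; 7 new (0, 1, 0, 0, 1, 1, 0)
  "01011" → prefix "010" already present; 2 new (1, 1)
  "011" → prefix "011" already present; 0 new (none)
Total nodes = 4 + 1 + 3 + 3 + 3 + 7 + 1 + 4 + 5 + 1 + 0 + 1 + 7 + 2 + 0 = 42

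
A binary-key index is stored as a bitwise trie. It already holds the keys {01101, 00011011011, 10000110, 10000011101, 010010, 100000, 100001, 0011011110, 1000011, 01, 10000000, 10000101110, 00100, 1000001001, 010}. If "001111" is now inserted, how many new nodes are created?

2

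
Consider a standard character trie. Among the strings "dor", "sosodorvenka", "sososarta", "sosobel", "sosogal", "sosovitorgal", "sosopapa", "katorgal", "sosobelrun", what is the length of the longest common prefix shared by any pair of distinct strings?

7

The deepest shared node is where two words last agree before diverging.
e.g. "sosobel" and "sosobelrun" share the prefix "sosobel" of length 7; no pair shares a longer one.
Longest shared-prefix length: 7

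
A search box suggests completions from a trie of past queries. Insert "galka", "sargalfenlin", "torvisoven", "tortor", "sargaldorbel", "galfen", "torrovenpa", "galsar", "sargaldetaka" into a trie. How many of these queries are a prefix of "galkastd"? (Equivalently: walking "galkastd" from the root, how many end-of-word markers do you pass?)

1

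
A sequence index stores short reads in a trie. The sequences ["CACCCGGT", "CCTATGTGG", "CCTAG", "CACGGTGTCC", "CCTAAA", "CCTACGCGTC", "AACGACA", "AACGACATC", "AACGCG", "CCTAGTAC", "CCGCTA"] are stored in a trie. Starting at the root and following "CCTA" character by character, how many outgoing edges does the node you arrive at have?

4

The children of the "CCTA" node are the distinct next characters among strings starting with "CCTA".
Characters that immediately follow "CCTA" among the stored strings: {A, C, G, T}.
That node has 4 child edges.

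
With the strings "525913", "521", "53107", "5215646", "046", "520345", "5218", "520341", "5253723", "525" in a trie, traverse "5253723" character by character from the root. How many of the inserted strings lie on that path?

2

Walk "5253723" from the root; an end-of-word marker is hit whenever a stored word is a prefix of "5253723".
Prefixes of the query that are stored words: "525", "5253723"
Count: 2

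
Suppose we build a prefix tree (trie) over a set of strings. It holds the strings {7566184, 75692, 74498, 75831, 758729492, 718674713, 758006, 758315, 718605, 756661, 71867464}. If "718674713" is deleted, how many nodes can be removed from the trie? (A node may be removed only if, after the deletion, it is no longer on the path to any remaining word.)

A node on "718674713"'s path can go only if nothing else ends at it or branches off below it.
The suffix "713" (3 nodes) is used only by "718674713"; the node for "718674" still has the child "6", so pruning stops there.
Nodes removed: 3

3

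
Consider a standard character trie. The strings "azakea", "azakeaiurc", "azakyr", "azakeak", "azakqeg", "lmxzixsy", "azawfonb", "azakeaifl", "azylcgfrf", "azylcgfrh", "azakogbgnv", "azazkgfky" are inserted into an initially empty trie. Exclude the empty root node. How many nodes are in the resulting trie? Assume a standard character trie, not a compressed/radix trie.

Insert word by word; a character creates a node only if that edge doesn't already exist:
  "azakea" → 6 new (a, z, a, k, e, a)
  "azakeaiurc" → prefix "azakea" already present; 4 new (i, u, r, c)
  "azakyr" → prefix "azak" already present; 2 new (y, r)
  "azakeak" → prefix "azakea" already present; 1 new (k)
  "azakqeg" → prefix "azak" already present; 3 new (q, e, g)
  "lmxzixsy" → 8 new (l, m, x, z, i, x, s, y)
  "azawfonb" → prefix "aza" already present; 5 new (w, f, o, n, b)
  "azakeaifl" → prefix "azakeai" already present; 2 new (f, l)
  "azylcgfrf" → prefix "az" already present; 7 new (y, l, c, g, f, r, f)
  "azylcgfrh" → prefix "azylcgfr" already present; 1 new (h)
  "azakogbgnv" → prefix "azak" already present; 6 new (o, g, b, g, n, v)
  "azazkgfky" → prefix "aza" already present; 6 new (z, k, g, f, k, y)
Total nodes = 6 + 4 + 2 + 1 + 3 + 8 + 5 + 2 + 7 + 1 + 6 + 6 = 51

51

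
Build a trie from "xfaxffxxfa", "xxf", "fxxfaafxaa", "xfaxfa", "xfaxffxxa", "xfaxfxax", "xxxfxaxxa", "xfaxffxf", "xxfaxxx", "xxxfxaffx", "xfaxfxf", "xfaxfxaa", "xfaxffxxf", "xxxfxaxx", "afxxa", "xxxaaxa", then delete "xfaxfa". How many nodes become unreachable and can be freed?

1

After clearing the end-marker at "xfaxfa", prune upward until reaching a node still needed by another word.
The suffix "a" (1 node) is used only by "xfaxfa"; the node for "xfaxf" still has the child "f", so pruning stops there.
Nodes removed: 1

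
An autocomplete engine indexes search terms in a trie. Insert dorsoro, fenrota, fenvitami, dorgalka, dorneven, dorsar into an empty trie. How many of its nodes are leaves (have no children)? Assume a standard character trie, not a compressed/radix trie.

6

A leaf is a node with no children — equivalently, the end of a word that is not a proper prefix of any other stored word.
Those words: "dorgalka", "dorneven", "dorsar", "dorsoro", "fenrota", "fenvitami"
Leaf count: 6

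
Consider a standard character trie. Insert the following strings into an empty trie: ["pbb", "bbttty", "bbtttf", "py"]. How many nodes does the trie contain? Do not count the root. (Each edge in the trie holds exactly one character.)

Trie structure (* marks end of a word):
(root)
├─ b
│  └─ b
│     └─ t
│        └─ t
│           └─ t
│              ├─ f *
│              └─ y *
└─ p
   ├─ b
   │  └─ b *
   └─ y *
Counting every labelled node above: 11.

11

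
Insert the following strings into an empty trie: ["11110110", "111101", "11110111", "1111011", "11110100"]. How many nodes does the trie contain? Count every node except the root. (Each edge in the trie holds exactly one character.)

For each word, the new-node count is its length minus the longest prefix already in the trie:
  "11110110" → 8 new (1, 1, 1, 1, 0, 1, 1, 0)
  "111101" → prefix "111101" already present; 0 new (none)
  "11110111" → prefix "1111011" already present; 1 new (1)
  "1111011" → prefix "1111011" already present; 0 new (none)
  "11110100" → prefix "111101" already present; 2 new (0, 0)
Total nodes = 8 + 0 + 1 + 0 + 2 = 11

11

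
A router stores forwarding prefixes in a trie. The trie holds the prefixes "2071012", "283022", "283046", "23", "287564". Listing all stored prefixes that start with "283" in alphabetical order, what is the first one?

DFS of the "283" subtree visits, in order: "283022", "283046"
The 1st is 283022.

283022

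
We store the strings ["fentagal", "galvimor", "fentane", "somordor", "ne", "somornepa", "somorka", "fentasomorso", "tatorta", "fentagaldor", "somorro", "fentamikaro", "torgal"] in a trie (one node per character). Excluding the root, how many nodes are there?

Count nodes per top-level branch (shared prefixes stored once):
  'f'-branch (fentagal, fentagaldor, fentamikaro, fentane, fentasomorso): 26 nodes
  'g'-branch (galvimor): 8 nodes
  'n'-branch (ne): 2 nodes
  's'-branch (somordor, somorka, somornepa, somorro): 16 nodes
  't'-branch (tatorta, torgal): 12 nodes
Sum: 64

64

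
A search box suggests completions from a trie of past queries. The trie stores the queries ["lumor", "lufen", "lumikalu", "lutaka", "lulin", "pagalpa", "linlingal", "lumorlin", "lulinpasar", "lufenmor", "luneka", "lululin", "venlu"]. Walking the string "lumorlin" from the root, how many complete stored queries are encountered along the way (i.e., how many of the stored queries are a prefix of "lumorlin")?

Check each prefix of "lumorlin" against the stored set — each match is an end-marker on the path.
Prefixes of the query that are stored words: "lumor", "lumorlin"
Count: 2

2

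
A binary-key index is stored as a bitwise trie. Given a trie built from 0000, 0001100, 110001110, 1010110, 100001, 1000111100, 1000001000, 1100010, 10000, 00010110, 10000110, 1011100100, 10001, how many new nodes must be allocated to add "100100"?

3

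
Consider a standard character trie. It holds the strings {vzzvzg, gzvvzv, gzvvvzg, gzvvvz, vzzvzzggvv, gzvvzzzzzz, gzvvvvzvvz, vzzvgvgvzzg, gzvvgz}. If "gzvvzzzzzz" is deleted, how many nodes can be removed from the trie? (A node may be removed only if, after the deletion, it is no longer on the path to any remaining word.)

Walk "gzvvzzzzzz" from the leaf back toward the root, removing each node that no remaining word uses.
The suffix "zzzzz" (5 nodes) is used only by "gzvvzzzzzz"; the node for "gzvvz" still has the child "v", so pruning stops there.
Nodes removed: 5

5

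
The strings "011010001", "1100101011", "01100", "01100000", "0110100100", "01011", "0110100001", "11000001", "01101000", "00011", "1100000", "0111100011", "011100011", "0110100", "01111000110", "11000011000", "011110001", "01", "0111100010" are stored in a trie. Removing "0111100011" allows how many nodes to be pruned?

0

Walk "0111100011" from the leaf back toward the root, removing each node that no remaining word uses.
Every node on "0111100011" is still needed (e.g. by "01111000110"), so nothing is freed.
Nodes removed: 0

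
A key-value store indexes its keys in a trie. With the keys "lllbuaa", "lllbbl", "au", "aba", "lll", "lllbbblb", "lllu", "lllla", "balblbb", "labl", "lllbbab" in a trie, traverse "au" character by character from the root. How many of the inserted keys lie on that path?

1

Walk "au" from the root; an end-of-word marker is hit whenever a stored word is a prefix of "au".
Prefixes of the query that are stored words: "au"
Count: 1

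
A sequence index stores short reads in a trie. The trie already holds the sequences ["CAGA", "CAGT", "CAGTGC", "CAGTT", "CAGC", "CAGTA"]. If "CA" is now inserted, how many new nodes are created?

"CA" is already a full path in the trie; only an end-marker is added.
No new nodes are needed: 0.

0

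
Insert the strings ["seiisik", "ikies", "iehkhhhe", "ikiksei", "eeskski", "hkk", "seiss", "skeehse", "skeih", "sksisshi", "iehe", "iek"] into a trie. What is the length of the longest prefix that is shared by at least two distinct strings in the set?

3

The deepest shared node is where two words last agree before diverging.
"iehe" and "iehkhhhe" agree on "ieh" (3 characters) before diverging; nothing deeper is shared.
Longest shared-prefix length: 3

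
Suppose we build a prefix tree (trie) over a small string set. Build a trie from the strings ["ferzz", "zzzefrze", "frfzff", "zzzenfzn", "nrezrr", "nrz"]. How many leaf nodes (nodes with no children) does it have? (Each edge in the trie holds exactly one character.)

6

Leaves are exactly the stored words that no other stored word extends.
Those words: "ferzz", "frfzff", "nrezrr", "nrz", "zzzefrze", "zzzenfzn"
Leaf count: 6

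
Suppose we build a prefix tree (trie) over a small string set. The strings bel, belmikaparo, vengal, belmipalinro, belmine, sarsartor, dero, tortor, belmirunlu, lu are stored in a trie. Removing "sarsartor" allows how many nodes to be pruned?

9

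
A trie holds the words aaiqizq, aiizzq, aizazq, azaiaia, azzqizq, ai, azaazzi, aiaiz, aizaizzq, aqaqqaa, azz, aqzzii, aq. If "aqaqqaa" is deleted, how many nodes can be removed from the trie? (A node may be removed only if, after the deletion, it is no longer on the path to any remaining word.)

5

A node on "aqaqqaa"'s path can go only if nothing else ends at it or branches off below it.
The suffix "aqqaa" (5 nodes) is used only by "aqaqqaa"; the node for "aq" still has the child "z", so pruning stops there.
Nodes removed: 5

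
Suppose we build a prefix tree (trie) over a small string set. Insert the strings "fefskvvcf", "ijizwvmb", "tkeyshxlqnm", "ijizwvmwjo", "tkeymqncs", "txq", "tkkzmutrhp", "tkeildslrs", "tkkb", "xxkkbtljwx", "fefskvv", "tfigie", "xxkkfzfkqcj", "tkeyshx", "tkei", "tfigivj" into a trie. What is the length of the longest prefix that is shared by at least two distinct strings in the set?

Equivalently: take the maximum, over all pairs, of their longest common prefix length.
e.g. "fefskvv" and "fefskvvcf" share the prefix "fefskvv" of length 7; no pair shares a longer one.
Longest shared-prefix length: 7

7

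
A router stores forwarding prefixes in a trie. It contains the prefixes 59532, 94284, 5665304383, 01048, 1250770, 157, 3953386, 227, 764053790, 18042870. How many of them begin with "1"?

3

Traverse to the node for "1", then collect every word in that subtree.
Words under "1": 1250770, 157, 18042870
Count: 3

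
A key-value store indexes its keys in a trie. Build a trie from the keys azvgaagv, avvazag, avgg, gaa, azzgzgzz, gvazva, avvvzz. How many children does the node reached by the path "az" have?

2

Walk "az" from the root, arriving at one node.
Distinct next characters after "az": v, z.
That node has 2 child edges.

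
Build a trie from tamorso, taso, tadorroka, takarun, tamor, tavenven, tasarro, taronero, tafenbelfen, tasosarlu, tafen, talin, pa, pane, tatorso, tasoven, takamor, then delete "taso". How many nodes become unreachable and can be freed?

0

Walk "taso" from the leaf back toward the root, removing each node that no remaining word uses.
Every node on "taso" is still needed (e.g. by "tasosarlu"), so nothing is freed.
Nodes removed: 0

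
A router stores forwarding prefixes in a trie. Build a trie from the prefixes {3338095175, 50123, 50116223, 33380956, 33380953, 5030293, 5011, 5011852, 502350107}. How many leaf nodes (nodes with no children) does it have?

8

Leaves are exactly the stored words that no other stored word extends.
Those words: "3338095175", "33380953", "33380956", "50116223", "5011852", "50123", "502350107", "5030293"
Leaf count: 8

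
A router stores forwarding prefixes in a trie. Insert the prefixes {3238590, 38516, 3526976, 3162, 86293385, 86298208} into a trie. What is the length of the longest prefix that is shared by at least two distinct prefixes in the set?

Equivalently: take the maximum, over all pairs, of their longest common prefix length.
"86293385" and "86298208" agree on "8629" (4 characters) before diverging; nothing deeper is shared.
Longest shared-prefix length: 4

4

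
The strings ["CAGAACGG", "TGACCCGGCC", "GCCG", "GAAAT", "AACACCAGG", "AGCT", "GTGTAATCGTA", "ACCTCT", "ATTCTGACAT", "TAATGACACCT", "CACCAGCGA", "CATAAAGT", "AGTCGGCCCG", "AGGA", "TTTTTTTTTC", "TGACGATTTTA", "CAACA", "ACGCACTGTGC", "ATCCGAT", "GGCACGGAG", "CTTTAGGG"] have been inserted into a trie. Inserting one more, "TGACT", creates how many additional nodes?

"TGAC" is already a path in the trie; the remaining "T" must be added.
So 5 − 4 = 1 new nodes.

1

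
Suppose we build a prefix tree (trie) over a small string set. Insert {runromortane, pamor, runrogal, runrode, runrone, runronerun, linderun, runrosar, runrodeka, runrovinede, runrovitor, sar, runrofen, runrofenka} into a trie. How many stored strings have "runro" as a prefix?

Filter for entries beginning with "runro":
Matches: "runrode", "runrodeka", "runrofen", "runrofenka", "runrogal", "runromortane", "runrone", "runronerun", "runrosar", "runrovinede", "runrovitor"
Count: 11

11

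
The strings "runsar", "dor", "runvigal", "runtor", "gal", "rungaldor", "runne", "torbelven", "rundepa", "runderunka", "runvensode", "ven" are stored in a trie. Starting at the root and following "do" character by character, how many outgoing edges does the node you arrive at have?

Follow the path "do" to its node, then look at its outgoing edges.
Distinct next characters after "do": r.
That node has 1 child edge.

1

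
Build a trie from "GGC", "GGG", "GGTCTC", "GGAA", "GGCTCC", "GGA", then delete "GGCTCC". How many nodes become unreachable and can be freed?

3

A node on "GGCTCC"'s path can go only if nothing else ends at it or branches off below it.
The suffix "TCC" (3 nodes) is used only by "GGCTCC"; "GGC" is itself a stored word, so pruning stops there.
Nodes removed: 3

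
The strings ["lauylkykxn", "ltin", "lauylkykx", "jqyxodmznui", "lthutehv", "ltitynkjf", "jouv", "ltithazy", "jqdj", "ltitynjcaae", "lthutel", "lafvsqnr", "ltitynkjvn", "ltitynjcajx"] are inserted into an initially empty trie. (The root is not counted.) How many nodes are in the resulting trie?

Trace insertions, counting only characters that open a new branch:
  "lauylkykxn" → 10 new (l, a, u, y, l, k, y, k, x, n)
  "ltin" → prefix "l" already present; 3 new (t, i, n)
  "lauylkykx" → prefix "lauylkykx" already present; 0 new (none)
  "jqyxodmznui" → 11 new (j, q, y, x, o, d, m, z, n, u, i)
  "lthutehv" → prefix "lt" already present; 6 new (h, u, t, e, h, v)
  "ltitynkjf" → prefix "lti" already present; 6 new (t, y, n, k, j, f)
  "jouv" → prefix "j" already present; 3 new (o, u, v)
  "ltithazy" → prefix "ltit" already present; 4 new (h, a, z, y)
  "jqdj" → prefix "jq" already present; 2 new (d, j)
  "ltitynjcaae" → prefix "ltityn" already present; 5 new (j, c, a, a, e)
  "lthutel" → prefix "lthute" already present; 1 new (l)
  "lafvsqnr" → prefix "la" already present; 6 new (f, v, s, q, n, r)
  "ltitynkjvn" → prefix "ltitynkj" already present; 2 new (v, n)
  "ltitynjcajx" → prefix "ltitynjca" already present; 2 new (j, x)
Total nodes = 10 + 3 + 0 + 11 + 6 + 6 + 3 + 4 + 2 + 5 + 1 + 6 + 2 + 2 = 61

61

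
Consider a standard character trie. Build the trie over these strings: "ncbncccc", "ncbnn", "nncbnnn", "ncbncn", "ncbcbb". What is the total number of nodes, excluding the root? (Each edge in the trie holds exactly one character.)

19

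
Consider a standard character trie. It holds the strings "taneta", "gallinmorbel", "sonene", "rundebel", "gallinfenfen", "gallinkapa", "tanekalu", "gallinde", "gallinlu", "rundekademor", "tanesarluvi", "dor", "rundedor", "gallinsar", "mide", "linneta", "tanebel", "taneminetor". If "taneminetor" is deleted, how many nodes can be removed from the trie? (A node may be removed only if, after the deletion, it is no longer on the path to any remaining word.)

Walk "taneminetor" from the leaf back toward the root, removing each node that no remaining word uses.
The suffix "minetor" (7 nodes) is used only by "taneminetor"; the node for "tane" still has the child "t", so pruning stops there.
Nodes removed: 7

7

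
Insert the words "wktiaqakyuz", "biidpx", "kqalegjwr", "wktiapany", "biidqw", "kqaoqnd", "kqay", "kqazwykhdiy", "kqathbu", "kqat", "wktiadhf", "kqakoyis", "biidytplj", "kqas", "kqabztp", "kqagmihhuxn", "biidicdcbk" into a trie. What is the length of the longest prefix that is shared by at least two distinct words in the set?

5

Look for the deepest trie node that still has at least two words in its subtree.
"wktiadhf" and "wktiapany" agree on "wktia" (5 characters) before diverging; nothing deeper is shared.
Longest shared-prefix length: 5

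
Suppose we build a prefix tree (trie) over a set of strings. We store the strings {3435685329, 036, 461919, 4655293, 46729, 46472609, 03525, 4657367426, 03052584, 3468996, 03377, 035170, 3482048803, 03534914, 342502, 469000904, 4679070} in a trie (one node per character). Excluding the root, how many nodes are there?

For each word, the new-node count is its length minus the longest prefix already in the trie:
  "3435685329" → 10 new (3, 4, 3, 5, 6, 8, 5, 3, 2, 9)
  "036" → 3 new (0, 3, 6)
  "461919" → 6 new (4, 6, 1, 9, 1, 9)
  "4655293" → prefix "46" already present; 5 new (5, 5, 2, 9, 3)
  "46729" → prefix "46" already present; 3 new (7, 2, 9)
  "46472609" → prefix "46" already present; 6 new (4, 7, 2, 6, 0, 9)
  "03525" → prefix "03" already present; 3 new (5, 2, 5)
  "4657367426" → prefix "465" already present; 7 new (7, 3, 6, 7, 4, 2, 6)
  "03052584" → prefix "03" already present; 6 new (0, 5, 2, 5, 8, 4)
  "3468996" → prefix "34" already present; 5 new (6, 8, 9, 9, 6)
  "03377" → prefix "03" already present; 3 new (3, 7, 7)
  "035170" → prefix "035" already present; 3 new (1, 7, 0)
  "3482048803" → prefix "34" already present; 8 new (8, 2, 0, 4, 8, 8, 0, 3)
  "03534914" → prefix "035" already present; 5 new (3, 4, 9, 1, 4)
  "342502" → prefix "34" already present; 4 new (2, 5, 0, 2)
  "469000904" → prefix "46" already present; 7 new (9, 0, 0, 0, 9, 0, 4)
  "4679070" → prefix "467" already present; 4 new (9, 0, 7, 0)
Total nodes = 10 + 3 + 6 + 5 + 3 + 6 + 3 + 7 + 6 + 5 + 3 + 3 + 8 + 5 + 4 + 7 + 4 = 88

88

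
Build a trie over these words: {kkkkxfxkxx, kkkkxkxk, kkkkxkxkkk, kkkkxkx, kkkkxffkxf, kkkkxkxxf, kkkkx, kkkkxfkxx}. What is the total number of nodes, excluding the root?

24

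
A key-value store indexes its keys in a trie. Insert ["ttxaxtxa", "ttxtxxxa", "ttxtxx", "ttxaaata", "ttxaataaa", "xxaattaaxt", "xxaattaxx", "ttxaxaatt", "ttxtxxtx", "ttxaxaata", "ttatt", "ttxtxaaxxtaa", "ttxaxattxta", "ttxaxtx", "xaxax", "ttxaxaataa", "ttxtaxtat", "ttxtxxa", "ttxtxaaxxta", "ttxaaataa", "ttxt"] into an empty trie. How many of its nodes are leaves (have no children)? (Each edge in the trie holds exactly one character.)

Leaves are exactly the stored words that no other stored word extends.
Those words: "ttatt", "ttxaaataa", "ttxaataaa", "ttxaxaataa", "ttxaxaatt", "ttxaxattxta", "ttxaxtxa", "ttxtaxtat", "ttxtxaaxxtaa", "ttxtxxa", "ttxtxxtx", "ttxtxxxa", "xaxax", "xxaattaaxt", "xxaattaxx"
Leaf count: 15

15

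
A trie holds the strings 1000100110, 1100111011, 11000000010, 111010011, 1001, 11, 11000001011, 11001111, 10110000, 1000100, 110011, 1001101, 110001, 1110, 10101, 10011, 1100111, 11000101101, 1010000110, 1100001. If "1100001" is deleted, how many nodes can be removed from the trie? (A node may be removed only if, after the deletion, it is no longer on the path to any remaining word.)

Walk "1100001" from the leaf back toward the root, removing each node that no remaining word uses.
The suffix "1" (1 node) is used only by "1100001"; the node for "110000" still has the child "0", so pruning stops there.
Nodes removed: 1

1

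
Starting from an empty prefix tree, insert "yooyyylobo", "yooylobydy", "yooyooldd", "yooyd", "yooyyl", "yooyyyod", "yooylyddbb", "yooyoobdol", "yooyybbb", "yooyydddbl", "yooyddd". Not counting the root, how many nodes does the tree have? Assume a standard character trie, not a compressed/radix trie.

44

For each word, the new-node count is its length minus the longest prefix already in the trie:
  "yooyyylobo" → 10 new (y, o, o, y, y, y, l, o, b, o)
  "yooylobydy" → prefix "yooy" already present; 6 new (l, o, b, y, d, y)
  "yooyooldd" → prefix "yooy" already present; 5 new (o, o, l, d, d)
  "yooyd" → prefix "yooy" already present; 1 new (d)
  "yooyyl" → prefix "yooyy" already present; 1 new (l)
  "yooyyyod" → prefix "yooyyy" already present; 2 new (o, d)
  "yooylyddbb" → prefix "yooyl" already present; 5 new (y, d, d, b, b)
  "yooyoobdol" → prefix "yooyoo" already present; 4 new (b, d, o, l)
  "yooyybbb" → prefix "yooyy" already present; 3 new (b, b, b)
  "yooyydddbl" → prefix "yooyy" already present; 5 new (d, d, d, b, l)
  "yooyddd" → prefix "yooyd" already present; 2 new (d, d)
Total nodes = 10 + 6 + 5 + 1 + 1 + 2 + 5 + 4 + 3 + 5 + 2 = 44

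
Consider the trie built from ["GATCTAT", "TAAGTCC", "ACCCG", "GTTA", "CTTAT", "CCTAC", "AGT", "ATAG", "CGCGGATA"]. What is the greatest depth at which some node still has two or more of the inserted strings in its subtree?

1

The deepest shared node is where two words last agree before diverging.
e.g. "ACCCG" and "AGT" share the prefix "A" of length 1; no pair shares a longer one.
Longest shared-prefix length: 1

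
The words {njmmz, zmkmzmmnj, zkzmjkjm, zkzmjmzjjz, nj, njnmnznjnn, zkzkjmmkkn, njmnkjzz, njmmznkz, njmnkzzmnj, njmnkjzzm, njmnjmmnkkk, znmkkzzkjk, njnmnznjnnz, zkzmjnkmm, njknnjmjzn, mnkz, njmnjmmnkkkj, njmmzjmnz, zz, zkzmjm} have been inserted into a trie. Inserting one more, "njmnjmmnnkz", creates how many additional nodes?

The longest prefix of "njmnjmmnnkz" already in the trie is "njmnjmmn" (length 8).
New nodes needed: |"njmnjmmnnkz"| − 8 = 11 − 8 = 3.

3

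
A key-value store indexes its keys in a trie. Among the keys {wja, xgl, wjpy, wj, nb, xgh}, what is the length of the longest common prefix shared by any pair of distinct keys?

2

The deepest shared node is where two words last agree before diverging.
"wj" and "wja" agree on "wj" (2 characters) before diverging; nothing deeper is shared.
Longest shared-prefix length: 2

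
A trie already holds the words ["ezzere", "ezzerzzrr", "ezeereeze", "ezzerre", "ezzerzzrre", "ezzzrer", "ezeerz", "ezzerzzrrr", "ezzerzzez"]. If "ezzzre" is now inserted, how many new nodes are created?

"ezzzre" is already a full path in the trie; only an end-marker is added.
No new nodes are needed: 0.

0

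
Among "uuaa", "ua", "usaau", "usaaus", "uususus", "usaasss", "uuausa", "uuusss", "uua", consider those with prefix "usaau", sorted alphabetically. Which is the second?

DFS of the "usaau" subtree visits, in order: "usaau", "usaaus"
The 2nd is usaaus.

usaaus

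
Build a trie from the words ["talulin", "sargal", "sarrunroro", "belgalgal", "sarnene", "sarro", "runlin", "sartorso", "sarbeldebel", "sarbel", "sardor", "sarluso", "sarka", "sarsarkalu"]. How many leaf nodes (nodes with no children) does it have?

13

Leaves are exactly the stored words that no other stored word extends.
Those words: "belgalgal", "runlin", "sarbeldebel", "sardor", "sargal", "sarka", "sarluso", "sarnene", "sarro", "sarrunroro", "sarsarkalu", "sartorso", "talulin"
Leaf count: 13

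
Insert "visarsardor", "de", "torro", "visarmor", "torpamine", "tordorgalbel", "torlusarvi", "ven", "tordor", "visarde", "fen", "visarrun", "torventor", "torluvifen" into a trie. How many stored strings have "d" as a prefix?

1

Walk to "d"; the words in its subtree are exactly those with that prefix.
Words under "d": de
Count: 1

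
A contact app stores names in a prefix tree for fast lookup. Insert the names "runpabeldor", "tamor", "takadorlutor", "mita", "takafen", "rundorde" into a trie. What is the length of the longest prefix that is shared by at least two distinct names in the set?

The deepest shared node is where two words last agree before diverging.
"takadorlutor" and "takafen" agree on "taka" (4 characters) before diverging; nothing deeper is shared.
Longest shared-prefix length: 4

4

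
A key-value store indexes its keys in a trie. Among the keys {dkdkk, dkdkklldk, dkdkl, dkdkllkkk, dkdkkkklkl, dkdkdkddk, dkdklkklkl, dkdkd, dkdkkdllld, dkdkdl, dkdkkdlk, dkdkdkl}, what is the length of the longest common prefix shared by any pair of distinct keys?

Look for the deepest trie node that still has at least two words in its subtree.
e.g. "dkdkkdlk" and "dkdkkdllld" share the prefix "dkdkkdl" of length 7; no pair shares a longer one.
Longest shared-prefix length: 7

7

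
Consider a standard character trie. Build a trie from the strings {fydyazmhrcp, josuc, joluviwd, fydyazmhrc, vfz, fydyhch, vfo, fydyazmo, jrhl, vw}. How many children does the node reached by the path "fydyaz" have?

1

The children of the "fydyaz" node are the distinct next characters among strings starting with "fydyaz".
Characters that immediately follow "fydyaz" among the stored strings: {m}.
That node has 1 child edge.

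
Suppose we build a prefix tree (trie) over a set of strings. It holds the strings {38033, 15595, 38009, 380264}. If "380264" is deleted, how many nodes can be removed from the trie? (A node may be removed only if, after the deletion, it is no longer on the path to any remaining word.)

3

Walk "380264" from the leaf back toward the root, removing each node that no remaining word uses.
The suffix "264" (3 nodes) is used only by "380264"; the node for "380" still has the child "3", so pruning stops there.
Nodes removed: 3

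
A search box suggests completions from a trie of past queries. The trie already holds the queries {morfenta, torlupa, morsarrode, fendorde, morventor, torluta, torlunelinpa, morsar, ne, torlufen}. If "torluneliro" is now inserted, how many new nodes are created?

2

"torluneli" is already a path in the trie; the remaining "ro" must be added.
Each of the 2 remaining characters creates one node.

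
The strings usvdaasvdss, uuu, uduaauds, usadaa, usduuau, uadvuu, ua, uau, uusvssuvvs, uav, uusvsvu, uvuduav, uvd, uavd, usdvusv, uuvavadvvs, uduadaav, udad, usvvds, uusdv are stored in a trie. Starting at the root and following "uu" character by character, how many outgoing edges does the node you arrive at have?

3

Walk "uu" from the root, arriving at one node.
Characters that immediately follow "uu" among the stored strings: {s, u, v}.
That node has 3 child edges.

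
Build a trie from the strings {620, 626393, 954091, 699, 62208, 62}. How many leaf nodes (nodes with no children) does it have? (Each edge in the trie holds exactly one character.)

A leaf is a node with no children — equivalently, the end of a word that is not a proper prefix of any other stored word.
Those words: "620", "62208", "626393", "699", "954091"
Leaf count: 5

5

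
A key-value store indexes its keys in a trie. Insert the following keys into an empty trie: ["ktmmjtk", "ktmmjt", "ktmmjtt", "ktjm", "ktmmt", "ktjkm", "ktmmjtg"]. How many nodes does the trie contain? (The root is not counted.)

Trace insertions, counting only characters that open a new branch:
  "ktmmjtk" → 7 new (k, t, m, m, j, t, k)
  "ktmmjt" → prefix "ktmmjt" already present; 0 new (none)
  "ktmmjtt" → prefix "ktmmjt" already present; 1 new (t)
  "ktjm" → prefix "kt" already present; 2 new (j, m)
  "ktmmt" → prefix "ktmm" already present; 1 new (t)
  "ktjkm" → prefix "ktj" already present; 2 new (k, m)
  "ktmmjtg" → prefix "ktmmjt" already present; 1 new (g)
Total nodes = 7 + 0 + 1 + 2 + 1 + 2 + 1 = 14

14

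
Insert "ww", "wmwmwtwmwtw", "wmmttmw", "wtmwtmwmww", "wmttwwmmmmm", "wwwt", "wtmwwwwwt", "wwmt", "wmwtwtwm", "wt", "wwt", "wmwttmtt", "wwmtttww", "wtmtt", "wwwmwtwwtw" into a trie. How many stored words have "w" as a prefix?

15

Filter for entries beginning with "w":
Matches: "wmmttmw", "wmttwwmmmmm", "wmwmwtwmwtw", "wmwttmtt", "wmwtwtwm", "wt", "wtmtt", "wtmwtmwmww", "wtmwwwwwt", "ww", "wwmt", "wwmtttww", "wwt", "wwwmwtwwtw", "wwwt"
Count: 15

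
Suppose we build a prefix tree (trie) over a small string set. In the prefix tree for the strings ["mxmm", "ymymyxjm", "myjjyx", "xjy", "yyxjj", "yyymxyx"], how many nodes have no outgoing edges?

6

Leaves are exactly the stored words that no other stored word extends.
Those words: "mxmm", "myjjyx", "xjy", "ymymyxjm", "yyxjj", "yyymxyx"
Leaf count: 6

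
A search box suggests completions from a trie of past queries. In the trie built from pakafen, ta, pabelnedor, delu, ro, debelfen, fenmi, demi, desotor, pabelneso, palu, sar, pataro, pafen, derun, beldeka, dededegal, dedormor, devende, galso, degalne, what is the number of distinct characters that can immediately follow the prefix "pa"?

Walk "pa" from the root, arriving at one node.
Distinct next characters after "pa": b, f, k, l, t.
That node has 5 child edges.

5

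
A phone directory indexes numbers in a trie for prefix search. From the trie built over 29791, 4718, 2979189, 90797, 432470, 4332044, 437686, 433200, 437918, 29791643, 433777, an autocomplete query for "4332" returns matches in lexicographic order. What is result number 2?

4332044

Words with prefix "4332", in lexicographic order: "433200", "4332044"
Position 2: 4332044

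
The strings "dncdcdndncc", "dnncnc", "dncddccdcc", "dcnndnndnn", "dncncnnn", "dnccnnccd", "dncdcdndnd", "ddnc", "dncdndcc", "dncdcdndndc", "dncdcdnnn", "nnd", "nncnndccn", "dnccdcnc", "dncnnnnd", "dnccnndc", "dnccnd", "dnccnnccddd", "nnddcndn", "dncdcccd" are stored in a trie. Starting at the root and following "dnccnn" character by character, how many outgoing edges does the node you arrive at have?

Follow the path "dnccnn" to its node, then look at its outgoing edges.
Distinct next characters after "dnccnn": c, d.
That node has 2 child edges.

2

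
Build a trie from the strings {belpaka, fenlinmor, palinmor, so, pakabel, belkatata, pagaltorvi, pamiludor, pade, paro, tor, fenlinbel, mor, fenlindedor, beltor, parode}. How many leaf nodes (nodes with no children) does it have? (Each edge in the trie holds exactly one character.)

15

Leaves are exactly the stored words that no other stored word extends.
Those words: "belkatata", "belpaka", "beltor", "fenlinbel", "fenlindedor", "fenlinmor", "mor", "pade", "pagaltorvi", "pakabel", "palinmor", "pamiludor", "parode", "so", "tor"
Leaf count: 15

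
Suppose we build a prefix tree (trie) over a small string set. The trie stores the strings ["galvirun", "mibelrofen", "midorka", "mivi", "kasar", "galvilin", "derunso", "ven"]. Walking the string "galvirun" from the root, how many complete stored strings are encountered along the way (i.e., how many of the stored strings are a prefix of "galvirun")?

1

Walk "galvirun" from the root; an end-of-word marker is hit whenever a stored word is a prefix of "galvirun".
Prefixes of the query that are stored words: "galvirun"
Count: 1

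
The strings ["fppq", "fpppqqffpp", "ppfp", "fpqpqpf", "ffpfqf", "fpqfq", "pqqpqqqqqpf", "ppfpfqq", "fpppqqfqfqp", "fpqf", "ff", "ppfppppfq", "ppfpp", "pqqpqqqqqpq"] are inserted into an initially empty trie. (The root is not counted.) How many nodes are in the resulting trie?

For each word, the new-node count is its length minus the longest prefix already in the trie:
  "fppq" → 4 new (f, p, p, q)
  "fpppqqffpp" → prefix "fpp" already present; 7 new (p, q, q, f, f, p, p)
  "ppfp" → 4 new (p, p, f, p)
  "fpqpqpf" → prefix "fp" already present; 5 new (q, p, q, p, f)
  "ffpfqf" → prefix "f" already present; 5 new (f, p, f, q, f)
  "fpqfq" → prefix "fpq" already present; 2 new (f, q)
  "pqqpqqqqqpf" → prefix "p" already present; 10 new (q, q, p, q, q, q, q, q, p, f)
  "ppfpfqq" → prefix "ppfp" already present; 3 new (f, q, q)
  "fpppqqfqfqp" → prefix "fpppqqf" already present; 4 new (q, f, q, p)
  "fpqf" → prefix "fpqf" already present; 0 new (none)
  "ff" → prefix "ff" already present; 0 new (none)
  "ppfppppfq" → prefix "ppfp" already present; 5 new (p, p, p, f, q)
  "ppfpp" → prefix "ppfpp" already present; 0 new (none)
  "pqqpqqqqqpq" → prefix "pqqpqqqqqp" already present; 1 new (q)
Total nodes = 4 + 7 + 4 + 5 + 5 + 2 + 10 + 3 + 4 + 0 + 0 + 5 + 0 + 1 = 50

50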